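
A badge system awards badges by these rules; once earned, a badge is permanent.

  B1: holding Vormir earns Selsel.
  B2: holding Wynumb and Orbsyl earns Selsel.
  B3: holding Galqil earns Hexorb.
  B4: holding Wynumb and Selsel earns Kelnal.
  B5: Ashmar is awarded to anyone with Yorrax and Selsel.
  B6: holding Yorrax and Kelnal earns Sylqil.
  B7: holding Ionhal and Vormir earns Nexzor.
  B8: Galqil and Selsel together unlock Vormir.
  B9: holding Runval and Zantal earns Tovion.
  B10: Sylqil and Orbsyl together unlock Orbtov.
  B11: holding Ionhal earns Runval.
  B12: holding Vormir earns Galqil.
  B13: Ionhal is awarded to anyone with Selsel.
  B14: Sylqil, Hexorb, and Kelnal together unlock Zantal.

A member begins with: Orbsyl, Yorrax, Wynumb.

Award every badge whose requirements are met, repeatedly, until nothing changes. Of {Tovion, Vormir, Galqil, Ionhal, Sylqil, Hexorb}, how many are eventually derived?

With Wynumb and Orbsyl, Selsel is earned (B2).
With Wynumb and Selsel, Kelnal is earned (B4).
With Selsel, Ionhal is earned (B13).
With Yorrax and Kelnal, Sylqil is earned (B6).
Tovion would need Runval and Zantal (B9), but Zantal is never earned.
Vormir would need Galqil and Selsel (B8), but Galqil is never earned.
Galqil would need Vormir (B12), but Vormir is never earned.
Ionhal: reached.
Sylqil: reached.
Hexorb would need Galqil (B3), but Galqil is never earned.
Reached: Ionhal and Sylqil — 2 of the 6.

2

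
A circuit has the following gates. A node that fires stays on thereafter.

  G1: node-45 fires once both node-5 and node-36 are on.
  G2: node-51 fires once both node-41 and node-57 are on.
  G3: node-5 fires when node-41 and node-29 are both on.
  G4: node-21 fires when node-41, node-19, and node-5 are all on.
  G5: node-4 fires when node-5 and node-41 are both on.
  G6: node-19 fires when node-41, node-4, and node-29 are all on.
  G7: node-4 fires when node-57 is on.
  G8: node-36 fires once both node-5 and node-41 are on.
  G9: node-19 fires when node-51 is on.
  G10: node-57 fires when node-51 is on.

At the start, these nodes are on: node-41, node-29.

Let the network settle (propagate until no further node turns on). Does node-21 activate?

node-41 and node-29 are on, so node-5 fires (G3).
G5: node-5 and node-41 on → node-4 on.
node-41, node-4, and node-29 are on, so node-19 fires (G6).
node-41, node-19, and node-5 are on, so node-21 fires (G4).

Yes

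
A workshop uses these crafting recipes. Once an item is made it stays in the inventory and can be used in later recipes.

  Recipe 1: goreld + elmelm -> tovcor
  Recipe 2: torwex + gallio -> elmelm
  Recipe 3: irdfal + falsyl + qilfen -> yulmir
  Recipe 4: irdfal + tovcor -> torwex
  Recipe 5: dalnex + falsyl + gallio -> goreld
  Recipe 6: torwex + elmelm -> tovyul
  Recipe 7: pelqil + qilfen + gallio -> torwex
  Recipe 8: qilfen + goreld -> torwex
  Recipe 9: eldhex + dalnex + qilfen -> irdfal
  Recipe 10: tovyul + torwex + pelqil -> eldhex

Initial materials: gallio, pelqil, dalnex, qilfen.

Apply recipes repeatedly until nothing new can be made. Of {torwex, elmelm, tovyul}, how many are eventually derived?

3

pelqil + qilfen + gallio -> torwex (Recipe 7).
torwex + gallio -> elmelm (Recipe 2).
torwex + elmelm -> tovyul (Recipe 6).
torwex: reached.
elmelm: reached.
tovyul: reached.
All 3 are reached.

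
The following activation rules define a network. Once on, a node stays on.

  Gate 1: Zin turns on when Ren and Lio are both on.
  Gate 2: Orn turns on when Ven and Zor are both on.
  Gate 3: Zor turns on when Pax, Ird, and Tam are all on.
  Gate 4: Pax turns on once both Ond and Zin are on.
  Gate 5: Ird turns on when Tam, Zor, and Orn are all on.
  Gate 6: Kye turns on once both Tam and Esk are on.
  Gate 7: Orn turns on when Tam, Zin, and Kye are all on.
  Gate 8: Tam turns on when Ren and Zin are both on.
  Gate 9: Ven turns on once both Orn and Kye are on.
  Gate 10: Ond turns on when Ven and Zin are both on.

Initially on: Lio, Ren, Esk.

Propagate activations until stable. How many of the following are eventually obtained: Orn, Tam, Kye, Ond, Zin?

5

Gate 1: Ren and Lio on → Zin on.
Gate 8: Ren and Zin on → Tam on.
Gate 6: Tam and Esk on → Kye on.
Tam, Zin, and Kye are on, so Orn turns on (Gate 7).
Orn and Kye are on, so Ven turns on (Gate 9).
Gate 10: Ven and Zin on → Ond on.
Orn: reached.
Tam: reached.
Kye: reached.
Ond: reached.
Zin: reached.
All 5 are reached.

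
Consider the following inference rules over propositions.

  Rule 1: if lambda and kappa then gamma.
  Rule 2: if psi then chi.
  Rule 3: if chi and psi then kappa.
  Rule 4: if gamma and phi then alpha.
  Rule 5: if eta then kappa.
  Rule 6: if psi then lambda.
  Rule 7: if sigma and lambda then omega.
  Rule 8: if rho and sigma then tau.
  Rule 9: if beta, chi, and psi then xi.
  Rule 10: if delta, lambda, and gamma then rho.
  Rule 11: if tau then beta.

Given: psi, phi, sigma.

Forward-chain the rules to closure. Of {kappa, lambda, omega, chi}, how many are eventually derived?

4

From psi, Rule 2 gives chi.
From psi, Rule 6 gives lambda.
chi and psi hold, so kappa follows (Rule 3).
From sigma and lambda, Rule 7 gives omega.
kappa: reached.
lambda: reached.
omega: reached.
chi: reached.
All 4 are reached.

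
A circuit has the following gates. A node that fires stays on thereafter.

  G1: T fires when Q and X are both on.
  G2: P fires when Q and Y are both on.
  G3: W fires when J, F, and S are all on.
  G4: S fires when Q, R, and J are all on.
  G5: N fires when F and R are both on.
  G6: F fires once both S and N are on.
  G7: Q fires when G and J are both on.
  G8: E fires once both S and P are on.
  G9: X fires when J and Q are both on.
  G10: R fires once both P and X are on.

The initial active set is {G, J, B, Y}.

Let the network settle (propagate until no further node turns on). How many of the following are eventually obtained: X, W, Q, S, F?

G7: G and J on → Q on.
G9: J and Q on → X on.
Q and Y are on, so P fires (G2).
G10: P and X on → R on.
Q, R, and J are on, so S fires (G4).
X: reached.
W would need J, F, and S (G3), but F never turns on.
Q: reached.
S: reached.
F would need S and N (G6), but N never turns on.
Reached: X, Q, and S — 3 of the 5.

3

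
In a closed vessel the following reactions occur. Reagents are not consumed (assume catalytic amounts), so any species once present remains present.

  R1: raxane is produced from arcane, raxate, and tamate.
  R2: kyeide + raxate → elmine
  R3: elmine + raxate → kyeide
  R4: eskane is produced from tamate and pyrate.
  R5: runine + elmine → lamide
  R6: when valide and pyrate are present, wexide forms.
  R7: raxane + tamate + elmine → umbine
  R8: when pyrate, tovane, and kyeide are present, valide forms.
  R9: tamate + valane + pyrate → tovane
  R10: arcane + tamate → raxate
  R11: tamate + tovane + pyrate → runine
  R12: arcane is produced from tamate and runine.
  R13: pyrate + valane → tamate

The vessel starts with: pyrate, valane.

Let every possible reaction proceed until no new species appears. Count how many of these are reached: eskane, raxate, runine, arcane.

4

pyrate and valane present → tamate forms (R13).
tamate, valane, and pyrate present → tovane forms (R9).
tamate and pyrate present → eskane forms (R4).
tamate, tovane, and pyrate present → runine forms (R11).
tamate and runine present → arcane forms (R12).
arcane and tamate present → raxate forms (R10).
eskane: reached.
raxate: reached.
runine: reached.
arcane: reached.
All 4 are reached.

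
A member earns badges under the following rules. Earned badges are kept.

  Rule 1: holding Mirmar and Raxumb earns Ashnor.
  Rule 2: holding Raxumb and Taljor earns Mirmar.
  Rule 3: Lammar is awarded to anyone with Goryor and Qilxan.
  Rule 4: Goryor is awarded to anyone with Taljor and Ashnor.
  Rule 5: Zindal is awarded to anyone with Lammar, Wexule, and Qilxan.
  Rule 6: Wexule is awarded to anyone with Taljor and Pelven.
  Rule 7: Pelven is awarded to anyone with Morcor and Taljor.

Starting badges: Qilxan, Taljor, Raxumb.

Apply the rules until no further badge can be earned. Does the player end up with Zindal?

No

Zindal would need Lammar, Wexule, and Qilxan (Rule 5), but Wexule is never earned.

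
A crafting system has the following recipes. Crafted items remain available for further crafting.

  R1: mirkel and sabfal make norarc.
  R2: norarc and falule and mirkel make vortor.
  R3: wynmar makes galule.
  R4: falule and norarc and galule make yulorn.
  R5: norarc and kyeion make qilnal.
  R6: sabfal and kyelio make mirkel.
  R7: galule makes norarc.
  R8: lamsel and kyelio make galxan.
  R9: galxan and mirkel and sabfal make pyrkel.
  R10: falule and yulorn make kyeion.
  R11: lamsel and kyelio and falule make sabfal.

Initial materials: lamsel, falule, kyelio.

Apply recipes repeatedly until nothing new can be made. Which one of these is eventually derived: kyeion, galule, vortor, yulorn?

vortor

lamsel and kyelio and falule → sabfal (R11).
Using R6, sabfal and kyelio make mirkel.
Using R1, mirkel and sabfal make norarc.
norarc and falule and mirkel → vortor (R2).
yulorn would need falule, norarc, and galule (R4), but galule is never obtained. galule would need wynmar (R3), but wynmar is never obtained. kyeion would need falule and yulorn (R10), but yulorn is never obtained.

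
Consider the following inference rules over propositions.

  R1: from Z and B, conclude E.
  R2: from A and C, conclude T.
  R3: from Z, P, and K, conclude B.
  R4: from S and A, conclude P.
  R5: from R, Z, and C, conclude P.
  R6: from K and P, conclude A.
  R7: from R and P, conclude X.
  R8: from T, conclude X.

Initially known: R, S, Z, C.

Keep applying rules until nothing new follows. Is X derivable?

From R, Z, and C, R5 gives P.
R and P hold, so X follows (R7).

Yes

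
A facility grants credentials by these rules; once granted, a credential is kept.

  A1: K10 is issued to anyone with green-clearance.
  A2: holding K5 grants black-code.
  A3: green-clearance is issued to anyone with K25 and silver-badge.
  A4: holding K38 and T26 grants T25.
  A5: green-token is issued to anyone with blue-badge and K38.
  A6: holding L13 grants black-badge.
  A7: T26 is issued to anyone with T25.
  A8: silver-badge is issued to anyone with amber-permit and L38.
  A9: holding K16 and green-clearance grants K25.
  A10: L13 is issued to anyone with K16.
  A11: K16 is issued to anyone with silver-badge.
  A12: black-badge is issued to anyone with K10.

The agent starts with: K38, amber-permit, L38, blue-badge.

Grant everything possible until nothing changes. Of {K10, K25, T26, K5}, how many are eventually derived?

0

K10 would need green-clearance (A1), but green-clearance is never granted.
K25 would need K16 and green-clearance (A9), but green-clearance is never granted.
T26 would need T25 (A7), but T25 is never granted.
No rule produces K5, and it is not given.
None of the 4 are reached.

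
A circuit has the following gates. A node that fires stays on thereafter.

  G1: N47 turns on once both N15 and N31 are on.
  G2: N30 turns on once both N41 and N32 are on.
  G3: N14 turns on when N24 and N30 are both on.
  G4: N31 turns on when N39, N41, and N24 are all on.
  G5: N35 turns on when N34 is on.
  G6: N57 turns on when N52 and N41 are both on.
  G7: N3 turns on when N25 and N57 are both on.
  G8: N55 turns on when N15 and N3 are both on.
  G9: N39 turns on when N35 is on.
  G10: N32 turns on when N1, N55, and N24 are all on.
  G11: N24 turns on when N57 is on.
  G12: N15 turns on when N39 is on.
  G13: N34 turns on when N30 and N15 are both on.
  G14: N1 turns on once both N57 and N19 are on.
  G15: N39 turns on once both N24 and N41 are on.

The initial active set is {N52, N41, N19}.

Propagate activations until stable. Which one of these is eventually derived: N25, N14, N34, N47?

N47

G6: N52 and N41 on → N57 on.
G11: N57 on → N24 on.
N24 and N41 are on, so N39 turns on (G15).
N39 is on, so N15 turns on (G12).
G4: N39, N41, and N24 on → N31 on.
G1: N15 and N31 on → N47 on.
N14 would need N24 and N30 (G3), but N30 never turns on. N34 would need N30 and N15 (G13), but N30 never turns on. No rule produces N25, and it is not given.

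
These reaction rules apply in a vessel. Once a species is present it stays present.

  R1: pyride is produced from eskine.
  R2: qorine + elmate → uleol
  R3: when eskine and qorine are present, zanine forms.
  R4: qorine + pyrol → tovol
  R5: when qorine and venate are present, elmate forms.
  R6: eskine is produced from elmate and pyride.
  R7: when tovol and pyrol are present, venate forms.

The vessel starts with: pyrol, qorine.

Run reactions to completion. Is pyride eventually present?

pyride would need eskine (R1), but eskine never forms.

No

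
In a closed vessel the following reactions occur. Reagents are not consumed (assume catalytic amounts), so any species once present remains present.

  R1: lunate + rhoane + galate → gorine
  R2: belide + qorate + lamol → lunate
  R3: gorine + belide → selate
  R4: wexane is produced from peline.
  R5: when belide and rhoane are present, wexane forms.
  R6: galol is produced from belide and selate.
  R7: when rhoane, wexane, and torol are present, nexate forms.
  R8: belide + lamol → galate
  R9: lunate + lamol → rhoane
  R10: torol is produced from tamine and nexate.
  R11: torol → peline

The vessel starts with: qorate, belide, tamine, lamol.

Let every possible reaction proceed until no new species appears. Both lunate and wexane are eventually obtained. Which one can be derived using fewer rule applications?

lunate: belide, qorate, and lamol present → lunate forms (R2). [1 rule application]
wexane: belide, qorate, and lamol present → lunate forms (R2). lunate and lamol present → rhoane forms (R9). belide and rhoane present → wexane forms (R5). [3 rule applications]
lunate needs fewer.

lunate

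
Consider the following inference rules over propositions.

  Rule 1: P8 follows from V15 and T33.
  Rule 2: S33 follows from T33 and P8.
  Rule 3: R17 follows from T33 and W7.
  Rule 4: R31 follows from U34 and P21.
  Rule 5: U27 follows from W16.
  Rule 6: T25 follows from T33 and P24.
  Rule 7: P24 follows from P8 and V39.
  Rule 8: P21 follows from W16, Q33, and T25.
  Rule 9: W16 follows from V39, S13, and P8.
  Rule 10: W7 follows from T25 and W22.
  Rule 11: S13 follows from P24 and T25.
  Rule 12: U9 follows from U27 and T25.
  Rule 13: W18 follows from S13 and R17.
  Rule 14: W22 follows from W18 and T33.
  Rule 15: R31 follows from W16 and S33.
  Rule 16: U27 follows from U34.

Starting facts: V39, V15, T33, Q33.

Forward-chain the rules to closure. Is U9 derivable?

From V15 and T33, Rule 1 gives P8.
P8 and V39 hold, so P24 follows (Rule 7).
From T33 and P24, Rule 6 gives T25.
P24 and T25 hold, so S13 follows (Rule 11).
V39, S13, and P8 hold, so W16 follows (Rule 9).
From W16, Rule 5 gives U27.
From U27 and T25, Rule 12 gives U9.

Yes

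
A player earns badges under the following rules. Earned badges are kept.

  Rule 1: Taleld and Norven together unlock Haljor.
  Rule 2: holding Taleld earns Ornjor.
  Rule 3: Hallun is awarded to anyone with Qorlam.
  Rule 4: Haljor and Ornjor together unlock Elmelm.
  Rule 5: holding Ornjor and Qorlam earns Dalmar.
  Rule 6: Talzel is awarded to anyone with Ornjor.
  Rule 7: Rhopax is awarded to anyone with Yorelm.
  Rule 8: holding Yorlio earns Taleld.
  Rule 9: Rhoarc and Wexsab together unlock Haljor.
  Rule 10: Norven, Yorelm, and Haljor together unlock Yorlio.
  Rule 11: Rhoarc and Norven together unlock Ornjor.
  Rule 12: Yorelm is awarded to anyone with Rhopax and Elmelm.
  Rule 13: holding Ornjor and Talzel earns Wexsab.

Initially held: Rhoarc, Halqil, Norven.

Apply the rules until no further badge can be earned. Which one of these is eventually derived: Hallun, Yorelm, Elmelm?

With Rhoarc and Norven, Ornjor is earned (Rule 11).
With Ornjor, Talzel is earned (Rule 6).
With Ornjor and Talzel, Wexsab is earned (Rule 13).
With Rhoarc and Wexsab, Haljor is earned (Rule 9).
With Haljor and Ornjor, Elmelm is earned (Rule 4).
Yorelm would need Rhopax and Elmelm (Rule 12), but Rhopax is never earned. Hallun would need Qorlam (Rule 3), but Qorlam is never earned.

Elmelm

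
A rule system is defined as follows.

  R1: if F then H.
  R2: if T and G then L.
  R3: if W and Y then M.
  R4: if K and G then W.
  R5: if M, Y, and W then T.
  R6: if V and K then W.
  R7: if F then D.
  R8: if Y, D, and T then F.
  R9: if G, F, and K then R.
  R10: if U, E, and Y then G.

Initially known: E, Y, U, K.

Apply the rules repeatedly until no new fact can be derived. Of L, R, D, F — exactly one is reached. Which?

U, E, and Y hold, so G follows (R10).
K and G hold, so W follows (R4).
W and Y hold, so M follows (R3).
From M, Y, and W, R5 gives T.
T and G hold, so L follows (R2).
R would need G, F, and K (R9), but F is never established. D would need F (R7), but F is never established. F would need Y, D, and T (R8), but D is never established.

L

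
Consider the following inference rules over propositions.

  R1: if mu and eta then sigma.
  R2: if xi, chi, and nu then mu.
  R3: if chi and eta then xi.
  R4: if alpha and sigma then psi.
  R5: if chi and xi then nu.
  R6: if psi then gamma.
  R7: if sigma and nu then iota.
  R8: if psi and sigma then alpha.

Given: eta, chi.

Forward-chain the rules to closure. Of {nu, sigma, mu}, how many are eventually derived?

chi and eta hold, so xi follows (R3).
chi and xi hold, so nu follows (R5).
From xi, chi, and nu, R2 gives mu.
mu and eta hold, so sigma follows (R1).
nu: reached.
sigma: reached.
mu: reached.
All 3 are reached.

3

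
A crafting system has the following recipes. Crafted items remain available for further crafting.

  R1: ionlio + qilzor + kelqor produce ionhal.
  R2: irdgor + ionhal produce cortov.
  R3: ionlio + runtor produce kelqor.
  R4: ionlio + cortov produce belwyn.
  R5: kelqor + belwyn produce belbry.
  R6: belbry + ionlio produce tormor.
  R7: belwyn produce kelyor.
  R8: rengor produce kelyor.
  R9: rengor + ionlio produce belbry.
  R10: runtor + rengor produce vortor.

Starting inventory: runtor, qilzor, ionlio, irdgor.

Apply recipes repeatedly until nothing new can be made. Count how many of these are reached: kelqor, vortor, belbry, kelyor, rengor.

Using R3, ionlio and runtor make kelqor.
ionlio + qilzor + kelqor → ionhal (R1).
irdgor + ionhal → cortov (R2).
ionlio + cortov → belwyn (R4).
kelqor + belwyn → belbry (R5).
Using R7, belwyn makes kelyor.
kelqor: reached.
vortor would need runtor and rengor (R10), but rengor is never obtained.
belbry: reached.
kelyor: reached.
No rule produces rengor, and it is not given.
Reached: kelqor, belbry, and kelyor — 3 of the 5.

3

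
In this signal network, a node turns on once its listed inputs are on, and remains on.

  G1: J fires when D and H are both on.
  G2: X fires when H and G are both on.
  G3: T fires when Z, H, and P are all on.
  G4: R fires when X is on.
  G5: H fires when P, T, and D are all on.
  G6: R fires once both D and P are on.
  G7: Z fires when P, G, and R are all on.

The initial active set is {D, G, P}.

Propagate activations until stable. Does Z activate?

Yes

D and P are on, so R fires (G6).
P, G, and R are on, so Z fires (G7).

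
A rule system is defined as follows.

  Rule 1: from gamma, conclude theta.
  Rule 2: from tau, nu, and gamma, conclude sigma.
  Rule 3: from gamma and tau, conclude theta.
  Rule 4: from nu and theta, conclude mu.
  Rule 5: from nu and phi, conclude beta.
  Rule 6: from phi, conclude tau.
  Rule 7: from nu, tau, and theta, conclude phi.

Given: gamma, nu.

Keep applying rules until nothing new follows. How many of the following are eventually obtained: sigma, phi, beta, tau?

0

sigma would need tau, nu, and gamma (Rule 2), but tau is never established.
phi would need nu, tau, and theta (Rule 7), but tau is never established.
beta would need nu and phi (Rule 5), but phi is never established.
tau would need phi (Rule 6), but phi is never established.
None of the 4 are reached.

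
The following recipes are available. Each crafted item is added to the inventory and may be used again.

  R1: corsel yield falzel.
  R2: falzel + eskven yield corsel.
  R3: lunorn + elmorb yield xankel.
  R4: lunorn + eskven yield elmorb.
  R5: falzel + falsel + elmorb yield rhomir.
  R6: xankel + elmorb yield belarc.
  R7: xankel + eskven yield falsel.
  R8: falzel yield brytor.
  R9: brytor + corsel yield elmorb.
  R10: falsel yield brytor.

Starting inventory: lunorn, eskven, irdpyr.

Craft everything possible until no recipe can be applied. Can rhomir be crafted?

rhomir would need falzel, falsel, and elmorb (R5), but falzel is never obtained.

No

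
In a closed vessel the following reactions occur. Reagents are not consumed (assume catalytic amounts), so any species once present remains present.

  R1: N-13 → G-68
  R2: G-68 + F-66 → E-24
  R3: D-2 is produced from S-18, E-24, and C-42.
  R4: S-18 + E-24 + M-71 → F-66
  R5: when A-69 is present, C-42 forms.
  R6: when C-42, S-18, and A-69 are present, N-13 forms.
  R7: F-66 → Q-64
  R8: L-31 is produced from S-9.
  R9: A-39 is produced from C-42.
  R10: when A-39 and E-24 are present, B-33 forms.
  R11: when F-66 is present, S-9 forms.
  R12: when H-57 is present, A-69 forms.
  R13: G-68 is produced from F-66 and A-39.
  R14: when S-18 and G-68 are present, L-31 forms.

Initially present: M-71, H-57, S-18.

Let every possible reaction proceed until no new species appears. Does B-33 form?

No

B-33 would need A-39 and E-24 (R10), but E-24 never forms.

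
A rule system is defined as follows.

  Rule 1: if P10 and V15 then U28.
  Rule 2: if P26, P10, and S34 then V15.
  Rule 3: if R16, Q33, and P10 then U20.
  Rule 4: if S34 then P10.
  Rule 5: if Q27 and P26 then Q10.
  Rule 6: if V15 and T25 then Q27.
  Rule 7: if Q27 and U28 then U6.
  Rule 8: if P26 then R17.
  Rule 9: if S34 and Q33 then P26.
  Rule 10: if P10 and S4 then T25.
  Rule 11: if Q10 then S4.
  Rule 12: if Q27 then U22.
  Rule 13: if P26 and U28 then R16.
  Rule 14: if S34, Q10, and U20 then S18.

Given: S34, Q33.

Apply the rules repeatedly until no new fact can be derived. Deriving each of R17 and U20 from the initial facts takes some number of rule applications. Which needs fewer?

R17: From S34 and Q33, Rule 9 gives P26. P26 holds, so R17 follows (Rule 8). [2 rule applications]
U20: S34 and Q33 hold, so P26 follows (Rule 9). S34 holds, so P10 follows (Rule 4). P26, P10, and S34 hold, so V15 follows (Rule 2). P10 and V15 hold, so U28 follows (Rule 1). P26 and U28 hold, so R16 follows (Rule 13). R16, Q33, and P10 hold, so U20 follows (Rule 3). [6 rule applications]
R17 needs fewer.

R17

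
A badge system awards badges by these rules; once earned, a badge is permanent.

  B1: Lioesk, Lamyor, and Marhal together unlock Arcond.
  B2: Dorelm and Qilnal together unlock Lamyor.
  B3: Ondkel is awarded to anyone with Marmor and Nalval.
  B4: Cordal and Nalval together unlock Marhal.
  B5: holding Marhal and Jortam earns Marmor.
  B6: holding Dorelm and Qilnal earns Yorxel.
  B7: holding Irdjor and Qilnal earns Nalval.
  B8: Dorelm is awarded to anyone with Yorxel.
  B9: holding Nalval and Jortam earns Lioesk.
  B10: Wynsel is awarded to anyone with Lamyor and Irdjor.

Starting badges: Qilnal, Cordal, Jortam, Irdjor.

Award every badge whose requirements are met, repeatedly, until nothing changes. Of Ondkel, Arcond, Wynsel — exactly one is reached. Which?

With Irdjor and Qilnal, Nalval is earned (B7).
With Cordal and Nalval, Marhal is earned (B4).
With Marhal and Jortam, Marmor is earned (B5).
With Marmor and Nalval, Ondkel is earned (B3).
Wynsel would need Lamyor and Irdjor (B10), but Lamyor is never earned. Arcond would need Lioesk, Lamyor, and Marhal (B1), but Lamyor is never earned.

Ondkel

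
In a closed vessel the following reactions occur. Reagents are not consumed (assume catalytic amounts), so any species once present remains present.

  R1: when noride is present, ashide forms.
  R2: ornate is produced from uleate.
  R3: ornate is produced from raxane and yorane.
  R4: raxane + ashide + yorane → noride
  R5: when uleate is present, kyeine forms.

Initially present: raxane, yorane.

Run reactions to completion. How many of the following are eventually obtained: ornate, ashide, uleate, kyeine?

1

raxane and yorane present → ornate forms (R3).
ornate: reached.
ashide would need noride (R1), but noride never forms.
No rule produces uleate, and it is not given.
kyeine would need uleate (R5), but uleate never forms.
Reached: ornate — 1 of the 4.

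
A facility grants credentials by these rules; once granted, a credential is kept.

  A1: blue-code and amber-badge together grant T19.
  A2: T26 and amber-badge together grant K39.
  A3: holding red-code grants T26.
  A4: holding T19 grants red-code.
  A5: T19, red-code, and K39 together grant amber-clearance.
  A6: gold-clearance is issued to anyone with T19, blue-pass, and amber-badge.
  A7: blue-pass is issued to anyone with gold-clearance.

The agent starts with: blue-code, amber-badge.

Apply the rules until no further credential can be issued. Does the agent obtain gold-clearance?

No

gold-clearance would need T19, blue-pass, and amber-badge (A6), but blue-pass is never granted.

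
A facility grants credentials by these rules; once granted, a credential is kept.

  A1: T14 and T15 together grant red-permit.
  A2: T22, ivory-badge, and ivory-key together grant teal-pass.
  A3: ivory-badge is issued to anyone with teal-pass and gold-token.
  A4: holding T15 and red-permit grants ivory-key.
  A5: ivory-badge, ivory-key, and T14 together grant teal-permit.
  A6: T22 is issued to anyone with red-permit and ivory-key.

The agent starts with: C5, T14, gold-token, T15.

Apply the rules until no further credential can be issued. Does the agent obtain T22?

Holding T14 and T15 grants red-permit (A1).
Holding T15 and red-permit grants ivory-key (A4).
Holding red-permit and ivory-key grants T22 (A6).

Yes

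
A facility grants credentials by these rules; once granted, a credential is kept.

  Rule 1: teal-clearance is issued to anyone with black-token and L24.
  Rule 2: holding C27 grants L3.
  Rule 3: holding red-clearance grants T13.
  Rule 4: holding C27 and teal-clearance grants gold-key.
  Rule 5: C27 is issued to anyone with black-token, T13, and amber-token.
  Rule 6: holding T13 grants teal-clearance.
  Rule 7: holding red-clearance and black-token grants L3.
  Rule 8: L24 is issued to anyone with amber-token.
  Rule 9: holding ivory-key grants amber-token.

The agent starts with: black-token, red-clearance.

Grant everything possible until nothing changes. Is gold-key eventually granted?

No

gold-key would need C27 and teal-clearance (Rule 4), but C27 is never granted.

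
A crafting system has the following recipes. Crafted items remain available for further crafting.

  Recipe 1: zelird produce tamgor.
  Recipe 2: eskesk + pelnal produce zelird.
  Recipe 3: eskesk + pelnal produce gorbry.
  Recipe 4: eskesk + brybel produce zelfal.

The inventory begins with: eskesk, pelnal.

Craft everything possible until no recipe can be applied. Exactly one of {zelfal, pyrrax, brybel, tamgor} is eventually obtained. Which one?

eskesk + pelnal → zelird (Recipe 2).
zelird → tamgor (Recipe 1).
No rule produces brybel, and it is not given. No rule produces pyrrax, and it is not given. zelfal would need eskesk and brybel (Recipe 4), but brybel is never obtained.

tamgor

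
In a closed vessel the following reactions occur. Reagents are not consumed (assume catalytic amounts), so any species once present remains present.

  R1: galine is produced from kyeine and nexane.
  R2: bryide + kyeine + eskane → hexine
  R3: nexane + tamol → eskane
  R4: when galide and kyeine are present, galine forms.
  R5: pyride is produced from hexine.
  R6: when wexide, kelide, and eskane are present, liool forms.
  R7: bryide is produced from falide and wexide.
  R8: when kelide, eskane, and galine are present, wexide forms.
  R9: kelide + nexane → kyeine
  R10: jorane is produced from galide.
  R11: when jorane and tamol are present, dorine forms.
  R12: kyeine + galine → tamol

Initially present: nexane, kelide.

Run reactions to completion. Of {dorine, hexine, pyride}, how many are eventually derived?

dorine would need jorane and tamol (R11), but jorane never forms.
hexine would need bryide, kyeine, and eskane (R2), but bryide never forms.
pyride would need hexine (R5), but hexine never forms.
None of the 3 are reached.

0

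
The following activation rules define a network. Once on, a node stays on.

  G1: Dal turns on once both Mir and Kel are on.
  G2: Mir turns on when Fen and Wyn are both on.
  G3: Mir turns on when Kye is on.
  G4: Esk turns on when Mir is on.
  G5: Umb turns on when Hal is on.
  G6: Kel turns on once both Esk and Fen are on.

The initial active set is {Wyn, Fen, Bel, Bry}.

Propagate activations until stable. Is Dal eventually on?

Yes

Fen and Wyn are on, so Mir turns on (G2).
Mir is on, so Esk turns on (G4).
Esk and Fen are on, so Kel turns on (G6).
G1: Mir and Kel on → Dal on.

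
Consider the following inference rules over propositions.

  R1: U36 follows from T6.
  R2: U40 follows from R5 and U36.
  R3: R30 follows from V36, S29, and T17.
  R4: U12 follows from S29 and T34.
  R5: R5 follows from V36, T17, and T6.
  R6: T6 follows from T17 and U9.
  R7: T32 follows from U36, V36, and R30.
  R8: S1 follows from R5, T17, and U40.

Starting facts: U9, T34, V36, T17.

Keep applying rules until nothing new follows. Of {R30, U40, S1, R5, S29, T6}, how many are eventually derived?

4

T17 and U9 hold, so T6 follows (R6).
V36, T17, and T6 hold, so R5 follows (R5).
From T6, R1 gives U36.
From R5 and U36, R2 gives U40.
From R5, T17, and U40, R8 gives S1.
R30 would need V36, S29, and T17 (R3), but S29 is never established.
U40: reached.
S1: reached.
R5: reached.
No rule produces S29, and it is not given.
T6: reached.
Reached: U40, S1, R5, and T6 — 4 of the 6.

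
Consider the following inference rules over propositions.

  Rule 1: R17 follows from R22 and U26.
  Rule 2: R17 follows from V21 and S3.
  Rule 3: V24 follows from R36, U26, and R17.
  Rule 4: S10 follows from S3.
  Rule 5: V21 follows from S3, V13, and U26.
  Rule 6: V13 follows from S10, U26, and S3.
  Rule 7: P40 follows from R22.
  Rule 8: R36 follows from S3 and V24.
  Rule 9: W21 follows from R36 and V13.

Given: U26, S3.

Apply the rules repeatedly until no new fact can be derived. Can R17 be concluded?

Yes

From S3, Rule 4 gives S10.
S10, U26, and S3 hold, so V13 follows (Rule 6).
S3, V13, and U26 hold, so V21 follows (Rule 5).
From V21 and S3, Rule 2 gives R17.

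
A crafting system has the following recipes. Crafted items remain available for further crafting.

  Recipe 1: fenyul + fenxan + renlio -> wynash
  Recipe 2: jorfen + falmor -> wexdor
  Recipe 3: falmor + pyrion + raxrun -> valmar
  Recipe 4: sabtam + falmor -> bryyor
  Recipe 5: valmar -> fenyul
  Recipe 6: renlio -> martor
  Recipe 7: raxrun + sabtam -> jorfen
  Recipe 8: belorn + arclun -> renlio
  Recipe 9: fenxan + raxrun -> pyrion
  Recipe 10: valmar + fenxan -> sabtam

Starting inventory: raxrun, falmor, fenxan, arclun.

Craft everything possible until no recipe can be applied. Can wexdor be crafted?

Yes

Using Recipe 9, fenxan and raxrun make pyrion.
Using Recipe 3, falmor, pyrion, and raxrun make valmar.
valmar + fenxan -> sabtam (Recipe 10).
Using Recipe 7, raxrun and sabtam make jorfen.
jorfen + falmor -> wexdor (Recipe 2).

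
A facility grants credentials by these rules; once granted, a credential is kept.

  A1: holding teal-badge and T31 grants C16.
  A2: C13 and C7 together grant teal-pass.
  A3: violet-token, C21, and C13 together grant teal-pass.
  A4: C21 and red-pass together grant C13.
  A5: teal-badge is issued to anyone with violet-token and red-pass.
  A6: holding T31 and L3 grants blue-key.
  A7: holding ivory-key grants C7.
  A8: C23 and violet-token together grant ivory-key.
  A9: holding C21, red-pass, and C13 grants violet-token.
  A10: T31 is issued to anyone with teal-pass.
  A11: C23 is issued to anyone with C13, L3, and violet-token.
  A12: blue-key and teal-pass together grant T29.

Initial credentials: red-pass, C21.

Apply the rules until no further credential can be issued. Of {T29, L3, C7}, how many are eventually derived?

T29 would need blue-key and teal-pass (A12), but blue-key is never granted.
No rule produces L3, and it is not given.
C7 would need ivory-key (A7), but ivory-key is never granted.
None of the 3 are reached.

0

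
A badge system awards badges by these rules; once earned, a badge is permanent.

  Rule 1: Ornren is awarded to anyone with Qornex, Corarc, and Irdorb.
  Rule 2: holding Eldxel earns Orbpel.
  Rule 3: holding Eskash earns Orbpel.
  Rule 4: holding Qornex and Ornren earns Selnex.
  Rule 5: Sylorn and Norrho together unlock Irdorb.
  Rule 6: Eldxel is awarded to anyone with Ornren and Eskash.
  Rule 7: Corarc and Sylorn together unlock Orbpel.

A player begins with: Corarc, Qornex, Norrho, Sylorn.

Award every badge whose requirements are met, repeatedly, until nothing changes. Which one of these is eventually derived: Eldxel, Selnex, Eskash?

With Sylorn and Norrho, Irdorb is earned (Rule 5).
With Qornex, Corarc, and Irdorb, Ornren is earned (Rule 1).
With Qornex and Ornren, Selnex is earned (Rule 4).
Eldxel would need Ornren and Eskash (Rule 6), but Eskash is never earned. No rule produces Eskash, and it is not given.

Selnex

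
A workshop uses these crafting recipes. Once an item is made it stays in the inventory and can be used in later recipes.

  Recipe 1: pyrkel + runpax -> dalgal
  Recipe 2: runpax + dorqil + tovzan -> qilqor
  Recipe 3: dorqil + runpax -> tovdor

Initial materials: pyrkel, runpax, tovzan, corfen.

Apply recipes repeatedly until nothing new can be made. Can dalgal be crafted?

Yes

pyrkel + runpax -> dalgal (Recipe 1).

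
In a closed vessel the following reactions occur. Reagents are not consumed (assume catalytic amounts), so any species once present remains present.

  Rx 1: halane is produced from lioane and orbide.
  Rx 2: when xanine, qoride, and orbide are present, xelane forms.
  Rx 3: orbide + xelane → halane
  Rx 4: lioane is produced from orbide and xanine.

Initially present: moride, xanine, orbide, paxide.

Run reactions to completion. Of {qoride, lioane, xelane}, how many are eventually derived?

1

orbide and xanine present → lioane forms (Rx 4).
No rule produces qoride, and it is not given.
lioane: reached.
xelane would need xanine, qoride, and orbide (Rx 2), but qoride never forms.
Reached: lioane — 1 of the 3.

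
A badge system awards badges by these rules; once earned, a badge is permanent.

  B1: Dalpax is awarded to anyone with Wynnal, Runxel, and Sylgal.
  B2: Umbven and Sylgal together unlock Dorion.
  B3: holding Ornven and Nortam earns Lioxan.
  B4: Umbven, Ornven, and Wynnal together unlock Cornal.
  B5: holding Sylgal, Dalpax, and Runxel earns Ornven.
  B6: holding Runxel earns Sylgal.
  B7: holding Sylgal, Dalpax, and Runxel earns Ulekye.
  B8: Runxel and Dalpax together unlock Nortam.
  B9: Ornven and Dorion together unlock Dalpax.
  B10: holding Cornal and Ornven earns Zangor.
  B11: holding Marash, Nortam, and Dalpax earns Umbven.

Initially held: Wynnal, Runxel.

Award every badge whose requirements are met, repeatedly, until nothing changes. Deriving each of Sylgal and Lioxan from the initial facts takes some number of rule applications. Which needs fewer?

Sylgal

Sylgal: With Runxel, Sylgal is earned (B6). [1 rule application]
Lioxan: With Runxel, Sylgal is earned (B6). With Wynnal, Runxel, and Sylgal, Dalpax is earned (B1). With Sylgal, Dalpax, and Runxel, Ornven is earned (B5). With Runxel and Dalpax, Nortam is earned (B8). With Ornven and Nortam, Lioxan is earned (B3). [5 rule applications]
Sylgal needs fewer.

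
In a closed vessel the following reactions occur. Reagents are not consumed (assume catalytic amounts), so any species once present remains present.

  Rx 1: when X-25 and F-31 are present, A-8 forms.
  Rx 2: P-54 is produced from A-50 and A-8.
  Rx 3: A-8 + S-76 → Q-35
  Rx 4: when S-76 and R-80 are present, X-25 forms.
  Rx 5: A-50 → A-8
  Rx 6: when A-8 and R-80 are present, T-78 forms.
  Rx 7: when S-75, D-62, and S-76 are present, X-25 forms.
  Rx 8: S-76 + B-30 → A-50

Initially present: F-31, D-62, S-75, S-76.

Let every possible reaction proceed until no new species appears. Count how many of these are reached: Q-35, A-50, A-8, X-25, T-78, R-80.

3

S-75, D-62, and S-76 present → X-25 forms (Rx 7).
X-25 and F-31 present → A-8 forms (Rx 1).
A-8 and S-76 present → Q-35 forms (Rx 3).
Q-35: reached.
A-50 would need S-76 and B-30 (Rx 8), but B-30 never forms.
A-8: reached.
X-25: reached.
T-78 would need A-8 and R-80 (Rx 6), but R-80 never forms.
No rule produces R-80, and it is not given.
Reached: Q-35, A-8, and X-25 — 3 of the 6.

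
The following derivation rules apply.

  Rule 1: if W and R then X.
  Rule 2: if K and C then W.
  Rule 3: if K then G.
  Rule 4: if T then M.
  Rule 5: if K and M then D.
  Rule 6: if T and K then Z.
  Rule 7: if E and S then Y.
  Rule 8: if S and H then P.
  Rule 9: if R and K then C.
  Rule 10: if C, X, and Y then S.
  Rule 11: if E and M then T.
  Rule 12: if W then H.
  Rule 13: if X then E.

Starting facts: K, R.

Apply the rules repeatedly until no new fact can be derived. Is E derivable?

R and K hold, so C follows (Rule 9).
K and C hold, so W follows (Rule 2).
From W and R, Rule 1 gives X.
From X, Rule 13 gives E.

Yes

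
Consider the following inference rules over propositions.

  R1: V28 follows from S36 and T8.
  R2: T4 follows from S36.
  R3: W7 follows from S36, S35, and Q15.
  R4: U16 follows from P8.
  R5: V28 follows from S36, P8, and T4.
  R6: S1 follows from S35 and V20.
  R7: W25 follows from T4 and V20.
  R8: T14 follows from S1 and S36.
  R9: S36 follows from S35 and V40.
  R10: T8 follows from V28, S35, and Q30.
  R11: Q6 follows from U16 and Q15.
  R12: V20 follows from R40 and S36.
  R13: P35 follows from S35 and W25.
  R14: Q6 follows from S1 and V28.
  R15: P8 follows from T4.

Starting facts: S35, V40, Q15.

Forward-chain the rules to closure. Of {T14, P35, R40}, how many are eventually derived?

T14 would need S1 and S36 (R8), but S1 is never established.
P35 would need S35 and W25 (R13), but W25 is never established.
No rule produces R40, and it is not given.
None of the 3 are reached.

0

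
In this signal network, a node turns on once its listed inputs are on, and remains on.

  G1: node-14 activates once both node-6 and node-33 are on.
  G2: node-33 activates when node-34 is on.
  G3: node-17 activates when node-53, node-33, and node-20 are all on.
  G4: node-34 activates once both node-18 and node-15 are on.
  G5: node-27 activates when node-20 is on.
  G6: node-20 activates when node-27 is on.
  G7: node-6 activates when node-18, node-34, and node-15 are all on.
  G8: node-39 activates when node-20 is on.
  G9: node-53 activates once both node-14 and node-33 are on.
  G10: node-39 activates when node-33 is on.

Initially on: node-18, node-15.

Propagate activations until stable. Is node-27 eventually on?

node-27 would need node-20 (G5), but node-20 never turns on.

No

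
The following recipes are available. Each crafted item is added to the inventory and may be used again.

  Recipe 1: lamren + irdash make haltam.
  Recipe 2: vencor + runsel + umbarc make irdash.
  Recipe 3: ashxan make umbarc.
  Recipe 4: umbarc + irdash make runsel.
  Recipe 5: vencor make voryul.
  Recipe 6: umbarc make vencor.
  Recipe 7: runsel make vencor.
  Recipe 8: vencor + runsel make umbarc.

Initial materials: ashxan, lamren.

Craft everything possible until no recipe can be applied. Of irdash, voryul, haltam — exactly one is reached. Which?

voryul

ashxan → umbarc (Recipe 3).
umbarc → vencor (Recipe 6).
Using Recipe 5, vencor makes voryul.
haltam would need lamren and irdash (Recipe 1), but irdash is never obtained. irdash would need vencor, runsel, and umbarc (Recipe 2), but runsel is never obtained.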